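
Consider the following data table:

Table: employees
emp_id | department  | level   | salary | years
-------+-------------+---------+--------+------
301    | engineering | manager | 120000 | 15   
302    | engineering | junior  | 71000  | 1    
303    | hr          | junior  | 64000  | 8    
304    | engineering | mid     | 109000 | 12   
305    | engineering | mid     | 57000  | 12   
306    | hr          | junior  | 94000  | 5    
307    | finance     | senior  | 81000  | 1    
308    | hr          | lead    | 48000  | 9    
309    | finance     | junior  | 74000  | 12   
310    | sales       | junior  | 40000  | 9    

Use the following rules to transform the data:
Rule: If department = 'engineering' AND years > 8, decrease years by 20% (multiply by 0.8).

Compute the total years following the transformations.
76.2

Step 1: Find records where department = 'engineering' AND years > 8
Step 2: 3 records match, summing to 39
Step 3: After multiplier: 39 × 0.8 = 31.2
Step 4: Unaffected records sum: 45
Step 5: Final sum = 31.2 + 45 = 76.2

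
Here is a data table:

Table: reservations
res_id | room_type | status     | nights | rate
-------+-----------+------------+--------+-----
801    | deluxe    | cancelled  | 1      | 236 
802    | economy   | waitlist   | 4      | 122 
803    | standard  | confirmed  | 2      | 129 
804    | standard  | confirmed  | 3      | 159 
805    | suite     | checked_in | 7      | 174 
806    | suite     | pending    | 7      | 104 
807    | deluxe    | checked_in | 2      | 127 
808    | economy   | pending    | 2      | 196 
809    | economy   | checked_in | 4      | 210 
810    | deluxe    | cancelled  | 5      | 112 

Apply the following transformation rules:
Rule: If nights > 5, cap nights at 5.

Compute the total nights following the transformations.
33

Step 1: 2 records have nights > 5
Step 2: These records originally summed to 14
Step 3: After capping: 2 × 5 = 10
Step 4: Unaffected records sum: 23
Step 5: Final sum = 10 + 23 = 33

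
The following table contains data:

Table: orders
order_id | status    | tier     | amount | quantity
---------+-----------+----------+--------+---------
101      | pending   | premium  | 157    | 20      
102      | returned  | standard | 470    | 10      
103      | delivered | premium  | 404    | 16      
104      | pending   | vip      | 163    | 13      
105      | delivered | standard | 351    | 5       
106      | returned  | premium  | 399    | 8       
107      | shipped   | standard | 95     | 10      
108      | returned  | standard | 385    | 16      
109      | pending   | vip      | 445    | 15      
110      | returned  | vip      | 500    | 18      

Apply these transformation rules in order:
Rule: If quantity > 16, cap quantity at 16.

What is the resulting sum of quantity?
125

Step 1: 2 records have quantity > 16
Step 2: These records originally summed to 38
Step 3: After capping: 2 × 16 = 32
Step 4: Unaffected records sum: 93
Step 5: Final sum = 32 + 93 = 125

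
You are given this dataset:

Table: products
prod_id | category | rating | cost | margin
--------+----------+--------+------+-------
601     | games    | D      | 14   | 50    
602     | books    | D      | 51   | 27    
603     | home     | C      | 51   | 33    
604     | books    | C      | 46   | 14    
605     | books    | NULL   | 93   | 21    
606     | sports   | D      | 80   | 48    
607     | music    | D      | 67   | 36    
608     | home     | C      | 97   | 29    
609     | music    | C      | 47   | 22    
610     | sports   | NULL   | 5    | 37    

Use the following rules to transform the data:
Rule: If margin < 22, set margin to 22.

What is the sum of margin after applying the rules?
326

Step 1: 2 records have margin < 22
Step 2: These records originally summed to 35
Step 3: After setting to minimum: 2 × 22 = 44
Step 4: Unaffected records sum: 282
Step 5: Final sum = 44 + 282 = 326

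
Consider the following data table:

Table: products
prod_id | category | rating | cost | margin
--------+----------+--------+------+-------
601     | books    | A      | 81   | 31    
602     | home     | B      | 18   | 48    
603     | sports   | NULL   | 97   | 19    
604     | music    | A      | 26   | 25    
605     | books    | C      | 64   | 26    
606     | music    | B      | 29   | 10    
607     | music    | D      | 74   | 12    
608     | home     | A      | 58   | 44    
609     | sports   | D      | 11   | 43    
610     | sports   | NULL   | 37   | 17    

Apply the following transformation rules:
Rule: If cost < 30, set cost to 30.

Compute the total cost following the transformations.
531

Step 1: 4 records have cost < 30
Step 2: These records originally summed to 84
Step 3: After setting to minimum: 4 × 30 = 120
Step 4: Unaffected records sum: 411
Step 5: Final sum = 120 + 411 = 531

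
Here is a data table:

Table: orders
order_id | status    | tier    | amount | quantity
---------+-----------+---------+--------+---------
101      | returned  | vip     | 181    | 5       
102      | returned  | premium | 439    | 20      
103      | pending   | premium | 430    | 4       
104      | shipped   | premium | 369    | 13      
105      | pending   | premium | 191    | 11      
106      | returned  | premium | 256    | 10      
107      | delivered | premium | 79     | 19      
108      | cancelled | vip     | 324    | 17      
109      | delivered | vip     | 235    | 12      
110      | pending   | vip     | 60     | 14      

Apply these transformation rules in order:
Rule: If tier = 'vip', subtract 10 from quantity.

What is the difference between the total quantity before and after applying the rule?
40

Step 1: Original sum of quantity = 125
Step 2: 4 records have tier = 'vip'
Step 3: Each affected record changes by -10
Step 4: Total change = 4 × -10 = -40
Step 5: New sum = 125 + -40 = 85
Step 6: Difference = |85 - 125| = 40
        (Sum decreased by 40)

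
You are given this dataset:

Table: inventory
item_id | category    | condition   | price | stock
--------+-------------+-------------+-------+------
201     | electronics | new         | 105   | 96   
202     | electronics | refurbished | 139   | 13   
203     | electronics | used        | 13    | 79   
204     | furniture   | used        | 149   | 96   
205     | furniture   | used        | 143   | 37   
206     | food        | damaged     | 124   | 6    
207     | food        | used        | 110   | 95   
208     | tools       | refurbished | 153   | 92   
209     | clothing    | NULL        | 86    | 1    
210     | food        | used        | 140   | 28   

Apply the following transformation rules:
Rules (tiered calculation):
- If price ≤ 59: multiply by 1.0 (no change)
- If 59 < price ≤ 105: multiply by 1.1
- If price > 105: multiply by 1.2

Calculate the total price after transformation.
1372.7

Step 1: Tier 1 (price ≤ 59): 1 records, sum = 13 × 1.0 = 13.0
Step 2: Tier 2 (59 < price ≤ 105): 2 records, sum = 191 × 1.1 = 210.1
Step 3: Tier 3 (price > 105): 7 records, sum = 958 × 1.2 = 1149.6
Step 4: Final sum = 13.0 + 210.1 + 1149.6 = 1372.7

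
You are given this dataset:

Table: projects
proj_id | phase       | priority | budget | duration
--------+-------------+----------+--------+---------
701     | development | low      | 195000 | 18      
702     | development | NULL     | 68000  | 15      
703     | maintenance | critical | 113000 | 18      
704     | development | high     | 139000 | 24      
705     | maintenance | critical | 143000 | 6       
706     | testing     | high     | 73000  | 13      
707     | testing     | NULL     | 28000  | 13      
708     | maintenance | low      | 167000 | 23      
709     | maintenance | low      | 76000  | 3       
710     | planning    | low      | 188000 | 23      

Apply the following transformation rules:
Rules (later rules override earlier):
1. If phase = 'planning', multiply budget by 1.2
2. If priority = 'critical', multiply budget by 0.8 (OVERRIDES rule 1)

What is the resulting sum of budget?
1176400.0

Step 1: Rule 2 takes priority for records with priority = 'critical'
  - 2 records: 256000 × 0.8 = 204800.0
Step 2: Rule 1 applies to remaining records with phase = 'planning'
  - 1 records: 188000 × 1.2 = 225600.0
Step 3: Other records unchanged: 746000
Step 4: Final sum = 204800.0 + 225600.0 + 746000 = 1176400.0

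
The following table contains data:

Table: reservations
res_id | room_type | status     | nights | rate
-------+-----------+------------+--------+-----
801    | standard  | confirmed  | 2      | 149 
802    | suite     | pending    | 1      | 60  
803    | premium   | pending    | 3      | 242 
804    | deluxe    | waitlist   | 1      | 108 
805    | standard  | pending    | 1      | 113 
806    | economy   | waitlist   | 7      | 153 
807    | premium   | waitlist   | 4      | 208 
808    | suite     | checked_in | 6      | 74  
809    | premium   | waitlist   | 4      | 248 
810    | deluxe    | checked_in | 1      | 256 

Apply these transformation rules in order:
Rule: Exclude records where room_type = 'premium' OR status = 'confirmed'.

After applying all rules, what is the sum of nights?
17

Step 1: Find records where room_type = 'premium' OR status = 'confirmed'
Step 2: 4 records match, summing to 13
Step 3: Original sum: 30
Step 4: Remaining sum = 30 - 13 = 17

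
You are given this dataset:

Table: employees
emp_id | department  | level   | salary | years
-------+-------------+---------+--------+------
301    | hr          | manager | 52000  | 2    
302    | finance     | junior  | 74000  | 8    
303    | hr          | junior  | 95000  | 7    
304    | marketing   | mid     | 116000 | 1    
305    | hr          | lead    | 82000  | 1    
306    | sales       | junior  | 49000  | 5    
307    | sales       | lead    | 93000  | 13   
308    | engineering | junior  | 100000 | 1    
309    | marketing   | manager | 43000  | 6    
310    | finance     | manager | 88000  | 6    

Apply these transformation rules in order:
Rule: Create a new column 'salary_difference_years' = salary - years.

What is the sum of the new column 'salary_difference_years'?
791950

Step 1: For each record, compute salary - years
Example calculations:
  52000 - 2 = 51998
  74000 - 8 = 73992
  95000 - 7 = 94993
  ...
Step 2: Sum all derived values
Step 3: Total = 791950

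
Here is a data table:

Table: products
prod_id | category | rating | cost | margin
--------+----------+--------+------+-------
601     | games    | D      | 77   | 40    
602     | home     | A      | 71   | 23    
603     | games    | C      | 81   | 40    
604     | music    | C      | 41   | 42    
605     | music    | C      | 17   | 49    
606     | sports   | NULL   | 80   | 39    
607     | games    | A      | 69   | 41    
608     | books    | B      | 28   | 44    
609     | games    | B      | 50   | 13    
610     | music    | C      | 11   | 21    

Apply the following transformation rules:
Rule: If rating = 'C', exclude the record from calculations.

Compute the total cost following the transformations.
375

Step 1: Identify records where rating = 'C'
Step 2: The excluded records sum to 150
Step 3: Original total cost = 525
Step 4: Remaining total = 525 - 150 = 375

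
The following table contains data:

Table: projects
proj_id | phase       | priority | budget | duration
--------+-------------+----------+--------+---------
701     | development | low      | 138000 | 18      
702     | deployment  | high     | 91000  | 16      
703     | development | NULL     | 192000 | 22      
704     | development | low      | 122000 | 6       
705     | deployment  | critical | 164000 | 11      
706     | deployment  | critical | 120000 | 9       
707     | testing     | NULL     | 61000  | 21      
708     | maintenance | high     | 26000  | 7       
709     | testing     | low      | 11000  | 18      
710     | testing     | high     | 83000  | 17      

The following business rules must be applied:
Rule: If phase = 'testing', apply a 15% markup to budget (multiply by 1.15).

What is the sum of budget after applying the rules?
1031250.0

Step 1: Records with phase = 'testing' have total budget = 155000
Step 2: Apply multiplier: 155000 × 1.15 = 178250.0
Step 3: Other records total: 853000
Step 4: Final sum = 178250.0 + 853000 = 1031250.0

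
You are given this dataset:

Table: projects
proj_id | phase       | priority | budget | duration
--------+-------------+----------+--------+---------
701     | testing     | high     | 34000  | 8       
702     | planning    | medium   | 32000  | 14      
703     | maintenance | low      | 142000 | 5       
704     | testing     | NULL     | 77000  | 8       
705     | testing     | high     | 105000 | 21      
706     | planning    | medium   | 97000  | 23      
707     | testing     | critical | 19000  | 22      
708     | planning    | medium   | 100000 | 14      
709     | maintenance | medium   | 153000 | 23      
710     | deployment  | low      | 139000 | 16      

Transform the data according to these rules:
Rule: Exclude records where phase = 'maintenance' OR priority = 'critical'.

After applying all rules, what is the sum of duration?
104

Step 1: Find records where phase = 'maintenance' OR priority = 'critical'
Step 2: 3 records match, summing to 50
Step 3: Original sum: 154
Step 4: Remaining sum = 154 - 50 = 104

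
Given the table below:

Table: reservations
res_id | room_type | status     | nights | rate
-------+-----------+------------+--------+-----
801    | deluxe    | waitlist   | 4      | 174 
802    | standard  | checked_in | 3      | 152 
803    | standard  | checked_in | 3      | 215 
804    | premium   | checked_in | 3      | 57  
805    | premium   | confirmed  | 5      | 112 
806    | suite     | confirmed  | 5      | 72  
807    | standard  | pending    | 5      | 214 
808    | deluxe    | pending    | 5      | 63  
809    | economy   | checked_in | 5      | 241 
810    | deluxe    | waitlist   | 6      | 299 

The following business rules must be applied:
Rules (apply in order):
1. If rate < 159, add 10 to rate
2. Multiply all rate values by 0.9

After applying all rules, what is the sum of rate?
1484.1

Step 1: Apply Rule 1 - Add 10 to records with rate < 159
  - 5 records affected: 456 + (5 × 10) = 506
  - Unaffected records: 1143
  - Sum after Rule 1: 1649
Step 2: Apply Rule 2 - Multiply all by 0.9
  - 1649 × 0.9 = 1484.1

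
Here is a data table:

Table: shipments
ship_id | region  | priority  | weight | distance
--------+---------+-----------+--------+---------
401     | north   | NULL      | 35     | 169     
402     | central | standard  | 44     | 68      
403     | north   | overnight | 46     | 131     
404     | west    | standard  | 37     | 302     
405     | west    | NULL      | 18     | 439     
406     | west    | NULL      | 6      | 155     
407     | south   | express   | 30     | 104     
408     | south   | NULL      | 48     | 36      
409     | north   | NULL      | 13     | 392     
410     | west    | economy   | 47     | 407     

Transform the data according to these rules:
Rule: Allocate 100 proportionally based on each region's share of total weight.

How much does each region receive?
central: 13.58, north: 29.01, south: 24.07, west: 33.33

Step 1: Calculate total weight = 324
Step 2: Calculate each region's proportion:
  central: 44/324 = 13.58% → 13.58
  north: 94/324 = 29.01% → 29.01
  south: 78/324 = 24.07% → 24.07
  west: 108/324 = 33.33% → 33.33
Step 3: Verify: sum of allocations ≈ 100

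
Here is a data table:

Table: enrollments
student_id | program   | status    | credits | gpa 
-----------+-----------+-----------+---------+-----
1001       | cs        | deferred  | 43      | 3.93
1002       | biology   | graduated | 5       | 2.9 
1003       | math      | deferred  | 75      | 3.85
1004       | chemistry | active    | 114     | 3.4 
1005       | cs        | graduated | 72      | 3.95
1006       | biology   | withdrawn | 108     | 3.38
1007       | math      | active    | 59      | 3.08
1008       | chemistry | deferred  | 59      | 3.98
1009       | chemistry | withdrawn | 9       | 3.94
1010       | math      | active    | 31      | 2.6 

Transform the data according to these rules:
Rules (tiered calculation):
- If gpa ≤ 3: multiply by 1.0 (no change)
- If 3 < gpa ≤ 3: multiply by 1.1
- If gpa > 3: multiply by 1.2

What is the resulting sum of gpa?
40.91

Step 1: Tier 1 (gpa ≤ 3): 2 records, sum = 5.5 × 1.0 = 5.5
Step 2: Tier 2 (3 < gpa ≤ 3): 0 records, sum = 0 × 1.1 = 0.0
Step 3: Tier 3 (gpa > 3): 8 records, sum = 29.51 × 1.2 = 35.41
Step 4: Final sum = 5.5 + 0.0 + 35.41 = 40.91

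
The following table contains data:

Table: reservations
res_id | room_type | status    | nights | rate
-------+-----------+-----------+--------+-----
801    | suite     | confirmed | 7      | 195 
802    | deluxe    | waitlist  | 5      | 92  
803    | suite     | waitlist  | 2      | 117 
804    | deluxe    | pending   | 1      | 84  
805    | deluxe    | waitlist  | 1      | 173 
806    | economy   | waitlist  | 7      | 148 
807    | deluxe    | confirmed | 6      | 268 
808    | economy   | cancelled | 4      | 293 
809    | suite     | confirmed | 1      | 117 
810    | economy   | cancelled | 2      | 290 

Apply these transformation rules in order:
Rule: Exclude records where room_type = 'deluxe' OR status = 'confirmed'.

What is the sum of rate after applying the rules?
848

Step 1: Find records where room_type = 'deluxe' OR status = 'confirmed'
Step 2: 6 records match, summing to 929
Step 3: Original sum: 1777
Step 4: Remaining sum = 1777 - 929 = 848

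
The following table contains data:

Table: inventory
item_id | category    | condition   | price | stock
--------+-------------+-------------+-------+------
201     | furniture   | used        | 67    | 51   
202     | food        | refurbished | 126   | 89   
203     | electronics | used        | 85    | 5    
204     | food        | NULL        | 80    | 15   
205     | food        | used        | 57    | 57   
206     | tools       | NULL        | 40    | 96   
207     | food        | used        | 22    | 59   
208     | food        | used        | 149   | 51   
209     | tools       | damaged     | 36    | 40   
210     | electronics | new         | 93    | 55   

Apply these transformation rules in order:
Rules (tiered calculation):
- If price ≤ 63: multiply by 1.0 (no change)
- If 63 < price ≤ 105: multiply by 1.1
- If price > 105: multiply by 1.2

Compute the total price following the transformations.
842.5

Step 1: Tier 1 (price ≤ 63): 4 records, sum = 155 × 1.0 = 155.0
Step 2: Tier 2 (63 < price ≤ 105): 4 records, sum = 325 × 1.1 = 357.5
Step 3: Tier 3 (price > 105): 2 records, sum = 275 × 1.2 = 330.0
Step 4: Final sum = 155.0 + 357.5 + 330.0 = 842.5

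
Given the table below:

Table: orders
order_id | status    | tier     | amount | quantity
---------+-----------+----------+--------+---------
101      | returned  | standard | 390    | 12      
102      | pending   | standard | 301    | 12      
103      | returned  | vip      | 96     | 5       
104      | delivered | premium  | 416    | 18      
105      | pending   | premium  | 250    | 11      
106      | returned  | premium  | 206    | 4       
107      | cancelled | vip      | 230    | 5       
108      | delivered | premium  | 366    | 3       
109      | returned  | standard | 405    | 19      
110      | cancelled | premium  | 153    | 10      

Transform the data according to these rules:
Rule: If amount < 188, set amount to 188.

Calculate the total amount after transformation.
2940

Step 1: 2 records have amount < 188
Step 2: These records originally summed to 249
Step 3: After setting to minimum: 2 × 188 = 376
Step 4: Unaffected records sum: 2564
Step 5: Final sum = 376 + 2564 = 2940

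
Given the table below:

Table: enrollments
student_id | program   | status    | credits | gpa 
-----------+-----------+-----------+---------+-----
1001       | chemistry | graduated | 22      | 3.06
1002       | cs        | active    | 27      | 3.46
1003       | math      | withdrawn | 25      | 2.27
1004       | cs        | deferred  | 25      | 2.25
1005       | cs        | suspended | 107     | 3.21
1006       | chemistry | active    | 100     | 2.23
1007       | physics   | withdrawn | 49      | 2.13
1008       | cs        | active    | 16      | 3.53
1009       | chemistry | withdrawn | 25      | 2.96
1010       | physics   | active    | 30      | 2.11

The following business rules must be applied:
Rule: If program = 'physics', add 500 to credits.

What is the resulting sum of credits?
1426

Step 1: Count records where program = 'physics': 2
Step 2: Total bonus added: 2 × 500 = 1000
Step 3: Original sum of credits: 426
Step 4: Final sum = 426 + 1000 = 1426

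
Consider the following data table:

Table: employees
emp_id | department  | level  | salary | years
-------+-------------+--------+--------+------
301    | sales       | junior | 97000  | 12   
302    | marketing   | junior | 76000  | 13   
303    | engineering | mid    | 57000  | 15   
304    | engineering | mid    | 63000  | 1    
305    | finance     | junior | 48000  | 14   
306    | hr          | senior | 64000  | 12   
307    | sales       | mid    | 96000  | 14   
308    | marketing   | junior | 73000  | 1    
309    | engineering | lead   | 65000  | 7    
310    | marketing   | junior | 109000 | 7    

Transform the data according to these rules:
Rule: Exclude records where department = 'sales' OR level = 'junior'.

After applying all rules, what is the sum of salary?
249000

Step 1: Find records where department = 'sales' OR level = 'junior'
Step 2: 6 records match, summing to 499000
Step 3: Original sum: 748000
Step 4: Remaining sum = 748000 - 499000 = 249000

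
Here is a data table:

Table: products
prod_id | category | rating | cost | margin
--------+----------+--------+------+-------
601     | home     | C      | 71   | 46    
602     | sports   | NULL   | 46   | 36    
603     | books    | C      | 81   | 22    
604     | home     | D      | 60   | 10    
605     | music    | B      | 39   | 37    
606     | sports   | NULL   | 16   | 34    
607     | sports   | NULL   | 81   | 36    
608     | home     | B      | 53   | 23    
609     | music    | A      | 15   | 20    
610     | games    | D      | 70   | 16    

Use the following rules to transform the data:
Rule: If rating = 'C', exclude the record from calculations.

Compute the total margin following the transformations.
212

Step 1: Identify records where rating = 'C'
Step 2: The excluded records sum to 68
Step 3: Original total margin = 280
Step 4: Remaining total = 280 - 68 = 212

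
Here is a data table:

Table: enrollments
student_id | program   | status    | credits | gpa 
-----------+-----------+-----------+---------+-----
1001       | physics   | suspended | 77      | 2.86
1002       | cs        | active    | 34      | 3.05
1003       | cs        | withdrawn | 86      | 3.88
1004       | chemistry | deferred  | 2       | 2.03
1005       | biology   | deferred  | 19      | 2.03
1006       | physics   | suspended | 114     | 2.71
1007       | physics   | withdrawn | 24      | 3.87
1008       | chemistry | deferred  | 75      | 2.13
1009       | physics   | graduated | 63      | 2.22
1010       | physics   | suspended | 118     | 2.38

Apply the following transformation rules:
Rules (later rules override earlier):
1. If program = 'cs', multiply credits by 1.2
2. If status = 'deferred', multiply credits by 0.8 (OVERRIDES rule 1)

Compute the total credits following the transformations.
616.8

Step 1: Rule 2 takes priority for records with status = 'deferred'
  - 3 records: 96 × 0.8 = 76.8
Step 2: Rule 1 applies to remaining records with program = 'cs'
  - 2 records: 120 × 1.2 = 144.0
Step 3: Other records unchanged: 396
Step 4: Final sum = 76.8 + 144.0 + 396 = 616.8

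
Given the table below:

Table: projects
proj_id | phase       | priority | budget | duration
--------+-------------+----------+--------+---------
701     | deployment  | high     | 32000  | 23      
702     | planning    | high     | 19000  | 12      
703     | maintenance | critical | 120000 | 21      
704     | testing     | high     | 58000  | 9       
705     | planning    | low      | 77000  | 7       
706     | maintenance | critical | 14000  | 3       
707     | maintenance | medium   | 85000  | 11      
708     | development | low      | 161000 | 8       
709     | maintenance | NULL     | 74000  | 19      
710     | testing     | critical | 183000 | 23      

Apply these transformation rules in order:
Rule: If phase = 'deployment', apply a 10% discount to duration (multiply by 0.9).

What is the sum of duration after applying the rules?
133.7

Step 1: Records with phase = 'deployment' have total duration = 23
Step 2: Apply multiplier: 23 × 0.9 = 20.7
Step 3: Other records total: 113
Step 4: Final sum = 20.7 + 113 = 133.7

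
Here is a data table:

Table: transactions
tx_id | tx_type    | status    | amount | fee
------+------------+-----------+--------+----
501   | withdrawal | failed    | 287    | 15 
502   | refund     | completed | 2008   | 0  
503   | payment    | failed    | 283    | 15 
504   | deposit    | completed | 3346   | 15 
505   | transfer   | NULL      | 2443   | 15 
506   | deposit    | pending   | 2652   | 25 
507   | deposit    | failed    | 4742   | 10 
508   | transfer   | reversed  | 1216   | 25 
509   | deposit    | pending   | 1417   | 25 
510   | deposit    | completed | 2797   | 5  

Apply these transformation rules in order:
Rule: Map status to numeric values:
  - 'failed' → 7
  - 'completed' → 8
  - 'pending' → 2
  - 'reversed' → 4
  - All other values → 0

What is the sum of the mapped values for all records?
53

Step 1: Apply mapping to each record
Step 2: Count by status:
  'failed': 3 records × 7 = 21
  'completed': 3 records × 8 = 24
  'pending': 2 records × 2 = 4
  'reversed': 1 records × 4 = 4
Step 3: Sum all mapped values = 53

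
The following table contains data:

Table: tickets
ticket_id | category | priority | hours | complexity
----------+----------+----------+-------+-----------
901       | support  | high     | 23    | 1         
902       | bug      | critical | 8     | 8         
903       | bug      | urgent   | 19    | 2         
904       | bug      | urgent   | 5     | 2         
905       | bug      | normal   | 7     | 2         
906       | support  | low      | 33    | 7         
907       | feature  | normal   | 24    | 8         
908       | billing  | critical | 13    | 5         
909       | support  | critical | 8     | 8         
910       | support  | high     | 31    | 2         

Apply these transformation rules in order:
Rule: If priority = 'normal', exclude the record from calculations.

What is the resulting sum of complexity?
35

Step 1: Identify records where priority = 'normal'
Step 2: The excluded records sum to 10
Step 3: Original total complexity = 45
Step 4: Remaining total = 45 - 10 = 35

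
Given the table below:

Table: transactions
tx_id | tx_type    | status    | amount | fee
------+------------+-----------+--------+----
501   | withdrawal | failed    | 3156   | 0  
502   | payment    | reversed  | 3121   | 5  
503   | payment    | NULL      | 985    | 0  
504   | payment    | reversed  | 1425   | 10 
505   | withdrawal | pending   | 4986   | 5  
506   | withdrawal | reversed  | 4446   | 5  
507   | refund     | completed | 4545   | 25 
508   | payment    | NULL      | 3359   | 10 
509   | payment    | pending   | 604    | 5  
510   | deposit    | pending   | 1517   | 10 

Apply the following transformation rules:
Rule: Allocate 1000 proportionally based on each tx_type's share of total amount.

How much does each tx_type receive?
deposit: 53.9, payment: 337.34, refund: 161.49, withdrawal: 447.27

Step 1: Calculate total amount = 28144
Step 2: Calculate each tx_type's proportion:
  deposit: 1517/28144 = 5.39% → 53.9
  payment: 9494/28144 = 33.73% → 337.34
  refund: 4545/28144 = 16.15% → 161.49
  withdrawal: 12588/28144 = 44.73% → 447.27
Step 3: Verify: sum of allocations ≈ 1000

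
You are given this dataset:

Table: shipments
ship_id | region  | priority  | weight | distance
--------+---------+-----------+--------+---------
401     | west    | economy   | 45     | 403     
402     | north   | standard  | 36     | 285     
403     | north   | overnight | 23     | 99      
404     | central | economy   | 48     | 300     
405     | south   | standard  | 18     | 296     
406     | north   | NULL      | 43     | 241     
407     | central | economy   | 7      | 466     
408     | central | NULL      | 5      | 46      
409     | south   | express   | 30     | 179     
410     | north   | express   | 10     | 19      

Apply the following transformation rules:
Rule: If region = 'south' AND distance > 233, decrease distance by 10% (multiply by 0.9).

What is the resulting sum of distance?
2304.4

Step 1: Find records where region = 'south' AND distance > 233
Step 2: 1 records match, summing to 296
Step 3: After multiplier: 296 × 0.9 = 266.4
Step 4: Unaffected records sum: 2038
Step 5: Final sum = 266.4 + 2038 = 2304.4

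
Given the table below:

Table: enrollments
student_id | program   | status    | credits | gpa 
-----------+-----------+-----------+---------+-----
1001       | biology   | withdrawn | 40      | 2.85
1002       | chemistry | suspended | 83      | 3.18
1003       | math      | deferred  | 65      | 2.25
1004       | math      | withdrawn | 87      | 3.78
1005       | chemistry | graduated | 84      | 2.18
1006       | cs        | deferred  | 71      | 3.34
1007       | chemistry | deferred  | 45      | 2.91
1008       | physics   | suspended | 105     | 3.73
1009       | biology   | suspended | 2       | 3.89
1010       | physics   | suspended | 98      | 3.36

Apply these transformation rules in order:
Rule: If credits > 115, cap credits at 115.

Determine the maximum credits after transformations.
105

Step 1: Original maximum credits = 105
Step 2: Check cap of 115 against maximum
Step 3: No records exceed the cap (max 105 <= cap 115), so no capping applies
Step 4: Maximum after transformation = 105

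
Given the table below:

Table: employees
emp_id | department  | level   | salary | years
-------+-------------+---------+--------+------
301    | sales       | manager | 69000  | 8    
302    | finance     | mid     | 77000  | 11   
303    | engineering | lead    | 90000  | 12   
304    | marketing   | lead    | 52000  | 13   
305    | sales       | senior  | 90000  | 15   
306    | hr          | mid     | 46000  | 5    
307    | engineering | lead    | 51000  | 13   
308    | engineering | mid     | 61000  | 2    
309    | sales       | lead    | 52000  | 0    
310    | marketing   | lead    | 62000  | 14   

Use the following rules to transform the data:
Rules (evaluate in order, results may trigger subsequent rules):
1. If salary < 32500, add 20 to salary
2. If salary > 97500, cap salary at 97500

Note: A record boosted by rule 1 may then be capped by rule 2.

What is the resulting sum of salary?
650000

Step 1: Apply rule 1 to records with salary < 32500
  - 0 records get bonus of 20
  - Of these, 0 records then exceed 97500 and get capped
Step 2: Apply rule 2 to records with salary > 97500
  - 0 records (original) are capped
Step 3: Calculate final sum = 650000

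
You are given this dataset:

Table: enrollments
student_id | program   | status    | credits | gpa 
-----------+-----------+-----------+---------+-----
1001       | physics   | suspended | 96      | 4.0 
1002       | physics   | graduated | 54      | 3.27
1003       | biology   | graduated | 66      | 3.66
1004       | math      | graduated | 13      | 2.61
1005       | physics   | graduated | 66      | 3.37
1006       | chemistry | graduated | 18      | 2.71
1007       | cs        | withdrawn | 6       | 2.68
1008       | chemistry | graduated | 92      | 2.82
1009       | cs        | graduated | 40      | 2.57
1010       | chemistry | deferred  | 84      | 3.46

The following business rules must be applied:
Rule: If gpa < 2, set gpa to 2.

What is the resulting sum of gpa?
31.15

Step 1: 0 records have gpa < 2
Step 2: These records originally summed to 0
Step 3: After setting to minimum: 0 × 2 = 0
Step 4: Unaffected records sum: 31.15
Step 5: Final sum = 0 + 31.15 = 31.15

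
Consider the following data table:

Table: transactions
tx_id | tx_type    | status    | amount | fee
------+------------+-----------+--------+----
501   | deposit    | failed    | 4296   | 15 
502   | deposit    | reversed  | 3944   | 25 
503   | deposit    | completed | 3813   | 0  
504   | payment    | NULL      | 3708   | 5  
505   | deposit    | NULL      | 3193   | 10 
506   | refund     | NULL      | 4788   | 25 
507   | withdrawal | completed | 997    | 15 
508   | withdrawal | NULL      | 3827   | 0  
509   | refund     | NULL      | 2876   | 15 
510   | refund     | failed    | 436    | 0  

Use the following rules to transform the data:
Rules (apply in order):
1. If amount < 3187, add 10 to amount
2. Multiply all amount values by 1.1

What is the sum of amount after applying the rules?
35098.8

Step 1: Apply Rule 1 - Add 10 to records with amount < 3187
  - 3 records affected: 4309 + (3 × 10) = 4339
  - Unaffected records: 27569
  - Sum after Rule 1: 31908
Step 2: Apply Rule 2 - Multiply all by 1.1
  - 31908 × 1.1 = 35098.8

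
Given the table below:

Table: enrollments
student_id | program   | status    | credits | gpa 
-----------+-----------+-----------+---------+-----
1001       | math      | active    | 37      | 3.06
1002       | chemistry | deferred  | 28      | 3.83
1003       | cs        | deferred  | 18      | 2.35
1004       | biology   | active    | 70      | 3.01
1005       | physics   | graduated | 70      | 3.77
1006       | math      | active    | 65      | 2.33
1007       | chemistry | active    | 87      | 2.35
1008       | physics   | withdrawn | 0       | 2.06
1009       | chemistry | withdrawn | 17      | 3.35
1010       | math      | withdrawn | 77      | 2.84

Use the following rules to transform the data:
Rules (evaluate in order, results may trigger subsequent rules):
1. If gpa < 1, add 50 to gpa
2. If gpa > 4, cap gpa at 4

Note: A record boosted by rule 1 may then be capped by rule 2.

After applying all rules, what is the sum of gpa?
28.95

Step 1: Apply rule 1 to records with gpa < 1
  - 0 records get bonus of 50
  - Of these, 0 records then exceed 4 and get capped
Step 2: Apply rule 2 to records with gpa > 4
  - 0 records (original) are capped
Step 3: Calculate final sum = 28.95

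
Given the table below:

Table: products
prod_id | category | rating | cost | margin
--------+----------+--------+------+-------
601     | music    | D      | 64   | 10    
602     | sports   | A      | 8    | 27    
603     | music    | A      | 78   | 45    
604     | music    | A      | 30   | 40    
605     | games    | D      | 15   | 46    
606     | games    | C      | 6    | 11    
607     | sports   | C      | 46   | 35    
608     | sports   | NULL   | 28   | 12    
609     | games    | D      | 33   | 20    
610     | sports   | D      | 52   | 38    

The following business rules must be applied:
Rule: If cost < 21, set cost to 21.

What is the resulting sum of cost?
394

Step 1: 3 records have cost < 21
Step 2: These records originally summed to 29
Step 3: After setting to minimum: 3 × 21 = 63
Step 4: Unaffected records sum: 331
Step 5: Final sum = 63 + 331 = 394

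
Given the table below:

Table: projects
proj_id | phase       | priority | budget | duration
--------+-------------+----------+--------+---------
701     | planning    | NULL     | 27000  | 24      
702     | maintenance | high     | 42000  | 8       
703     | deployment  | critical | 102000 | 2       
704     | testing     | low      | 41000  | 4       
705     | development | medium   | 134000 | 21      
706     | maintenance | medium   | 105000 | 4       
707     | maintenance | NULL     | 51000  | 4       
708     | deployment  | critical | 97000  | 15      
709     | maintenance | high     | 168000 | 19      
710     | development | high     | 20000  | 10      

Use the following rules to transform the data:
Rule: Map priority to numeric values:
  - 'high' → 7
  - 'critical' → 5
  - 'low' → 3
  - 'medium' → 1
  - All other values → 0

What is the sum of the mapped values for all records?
36

Step 1: Apply mapping to each record
Step 2: Count by status:
  'high': 3 records × 7 = 21
  'critical': 2 records × 5 = 10
  'low': 1 records × 3 = 3
  'medium': 2 records × 1 = 2
Step 3: Sum all mapped values = 36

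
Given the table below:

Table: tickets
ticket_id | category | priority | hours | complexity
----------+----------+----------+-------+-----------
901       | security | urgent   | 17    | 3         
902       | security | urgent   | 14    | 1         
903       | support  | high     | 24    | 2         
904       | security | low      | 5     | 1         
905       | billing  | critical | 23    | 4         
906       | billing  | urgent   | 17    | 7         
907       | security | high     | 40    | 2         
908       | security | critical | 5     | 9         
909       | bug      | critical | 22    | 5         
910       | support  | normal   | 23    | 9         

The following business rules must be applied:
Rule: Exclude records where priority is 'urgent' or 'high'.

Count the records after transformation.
5

Step 1: Count records to exclude
  - 3 (urgent) + 2 (high) = 5 records
Step 2: Total records: 10
Step 3: Remaining = 10 - 5 = 5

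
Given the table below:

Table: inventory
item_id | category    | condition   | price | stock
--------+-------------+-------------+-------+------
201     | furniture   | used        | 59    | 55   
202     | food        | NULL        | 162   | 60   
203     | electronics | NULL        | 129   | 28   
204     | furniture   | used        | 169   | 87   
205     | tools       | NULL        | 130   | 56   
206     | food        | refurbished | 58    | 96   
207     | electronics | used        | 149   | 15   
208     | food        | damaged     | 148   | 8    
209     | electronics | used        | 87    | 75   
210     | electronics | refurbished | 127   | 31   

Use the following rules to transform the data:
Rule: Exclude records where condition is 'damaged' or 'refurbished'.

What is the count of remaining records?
7

Step 1: Count records to exclude
  - 1 (damaged) + 2 (refurbished) = 3 records
Step 2: Total records: 10
Step 3: Remaining = 10 - 3 = 7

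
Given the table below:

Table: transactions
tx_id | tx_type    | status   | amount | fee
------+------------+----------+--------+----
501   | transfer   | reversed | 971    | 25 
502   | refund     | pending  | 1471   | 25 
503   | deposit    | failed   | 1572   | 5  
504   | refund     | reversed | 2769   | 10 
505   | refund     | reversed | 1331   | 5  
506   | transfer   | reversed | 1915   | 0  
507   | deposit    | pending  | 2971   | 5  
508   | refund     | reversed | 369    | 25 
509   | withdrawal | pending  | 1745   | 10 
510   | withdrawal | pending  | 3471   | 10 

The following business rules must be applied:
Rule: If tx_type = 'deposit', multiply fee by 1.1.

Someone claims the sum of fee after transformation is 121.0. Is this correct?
Yes, the result is correct.

Step 1: Calculate the correct sum after transformation
Step 2: Apply multiplier 1.1 to records where tx_type = 'deposit'
Step 3: Correct result = 121.0
Step 4: Claimed result = 121.0
Step 5: 121.0 = 121.0 ✓
Conclusion: The claimed result is correct.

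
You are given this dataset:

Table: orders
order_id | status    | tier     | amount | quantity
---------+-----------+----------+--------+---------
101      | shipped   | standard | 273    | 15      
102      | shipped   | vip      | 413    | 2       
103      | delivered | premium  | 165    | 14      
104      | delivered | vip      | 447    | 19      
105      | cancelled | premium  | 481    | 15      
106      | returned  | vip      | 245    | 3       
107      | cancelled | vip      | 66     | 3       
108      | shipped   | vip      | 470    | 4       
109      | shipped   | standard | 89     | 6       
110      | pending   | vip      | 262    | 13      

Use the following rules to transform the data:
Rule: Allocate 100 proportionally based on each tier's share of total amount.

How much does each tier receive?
premium: 22.19, standard: 12.44, vip: 65.37

Step 1: Calculate total amount = 2911
Step 2: Calculate each tier's proportion:
  premium: 646/2911 = 22.19% → 22.19
  standard: 362/2911 = 12.44% → 12.44
  vip: 1903/2911 = 65.37% → 65.37
Step 3: Verify: sum of allocations ≈ 100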